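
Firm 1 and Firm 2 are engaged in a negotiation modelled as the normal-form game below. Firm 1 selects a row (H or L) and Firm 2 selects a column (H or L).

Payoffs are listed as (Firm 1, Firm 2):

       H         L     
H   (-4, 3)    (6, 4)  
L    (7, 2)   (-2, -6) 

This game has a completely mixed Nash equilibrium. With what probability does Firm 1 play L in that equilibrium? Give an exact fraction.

1/9

Let r be the probability that Firm 1 plays H. In a completely mixed equilibrium, Firm 2 must be indifferent between H and L.
Firm 2's expected payoff from H is 3r + 2(1−r); from L it is 4r − 6(1−r).
Setting these equal: r + 2 = 10r − 6, so r = 8/9.
Therefore Firm 1 plays L with probability 1 − 8/9 = 1/9.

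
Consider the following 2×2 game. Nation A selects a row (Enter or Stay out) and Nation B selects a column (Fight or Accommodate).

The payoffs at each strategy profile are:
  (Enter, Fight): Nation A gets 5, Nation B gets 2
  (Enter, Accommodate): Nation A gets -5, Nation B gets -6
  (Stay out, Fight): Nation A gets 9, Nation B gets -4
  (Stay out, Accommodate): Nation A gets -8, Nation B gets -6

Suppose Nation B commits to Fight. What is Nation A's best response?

Against Fight, Nation A earns 5 from Enter and 9 from Stay out.
So Stay out is the best response.

Stay out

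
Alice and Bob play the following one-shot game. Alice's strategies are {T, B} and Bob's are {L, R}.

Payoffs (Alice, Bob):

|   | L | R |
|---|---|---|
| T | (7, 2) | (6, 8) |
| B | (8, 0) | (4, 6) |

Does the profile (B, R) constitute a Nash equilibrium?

At (B, R), Alice earns 4; switching to T would give 6, so Alice would deviate.
Bob earns 6; switching to L would give 0, so Bob has no profitable deviation.
Since at least one player can profitably deviate, this is not a Nash equilibrium.

No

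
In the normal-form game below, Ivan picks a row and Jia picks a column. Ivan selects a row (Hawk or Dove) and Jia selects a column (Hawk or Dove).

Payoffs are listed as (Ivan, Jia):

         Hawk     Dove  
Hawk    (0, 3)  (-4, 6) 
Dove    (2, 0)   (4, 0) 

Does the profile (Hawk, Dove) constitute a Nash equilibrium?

At (Hawk, Dove), Ivan earns -4; switching to Dove would give 4, so Ivan would deviate.
Jia earns 6; switching to Hawk would give 3, so Jia has no profitable deviation.
Since at least one player can profitably deviate, this is not a Nash equilibrium.

No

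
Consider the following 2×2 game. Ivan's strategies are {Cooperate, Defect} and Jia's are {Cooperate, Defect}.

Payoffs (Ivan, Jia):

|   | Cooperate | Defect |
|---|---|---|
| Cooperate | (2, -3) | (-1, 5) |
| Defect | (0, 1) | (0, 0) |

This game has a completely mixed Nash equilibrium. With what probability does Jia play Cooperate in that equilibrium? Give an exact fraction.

1/3

Let y be the probability that Jia plays Cooperate. In a completely mixed equilibrium, Ivan must be indifferent between Cooperate and Defect.
Ivan's expected payoff from Cooperate is 2y − (1−y); from Defect it is 0.
Setting these equal: 3y − 1 = 0, so y = 1/3.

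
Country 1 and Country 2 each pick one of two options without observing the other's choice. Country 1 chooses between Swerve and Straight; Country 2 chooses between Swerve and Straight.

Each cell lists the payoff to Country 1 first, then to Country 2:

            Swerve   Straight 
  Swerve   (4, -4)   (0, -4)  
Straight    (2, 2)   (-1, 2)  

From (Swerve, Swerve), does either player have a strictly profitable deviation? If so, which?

Neither

Country 1 at (Swerve, Swerve) earns 4; deviating to Straight yields 2 — not better.
Country 2 earns -4; deviating to Straight yields -4 — not better.
Neither player can strictly improve; the profile is a Nash equilibrium.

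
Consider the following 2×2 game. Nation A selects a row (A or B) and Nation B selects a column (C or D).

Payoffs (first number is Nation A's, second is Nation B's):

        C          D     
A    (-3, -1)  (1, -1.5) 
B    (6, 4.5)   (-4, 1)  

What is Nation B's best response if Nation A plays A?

C

Against A, Nation B earns -1 from C and -1.5 from D.
So C is the best response.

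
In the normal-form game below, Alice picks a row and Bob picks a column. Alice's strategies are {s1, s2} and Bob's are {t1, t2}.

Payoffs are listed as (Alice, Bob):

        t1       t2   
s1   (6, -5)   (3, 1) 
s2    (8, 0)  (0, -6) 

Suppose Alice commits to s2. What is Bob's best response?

Against s2, Bob earns 0 from t1 and -6 from t2.
So t1 is the best response.

t1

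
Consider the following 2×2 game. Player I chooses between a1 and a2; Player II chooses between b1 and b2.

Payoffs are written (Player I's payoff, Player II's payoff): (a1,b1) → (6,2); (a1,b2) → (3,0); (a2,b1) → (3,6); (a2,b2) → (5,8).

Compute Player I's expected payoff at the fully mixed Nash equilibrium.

First find y, the probability Player II plays b1, from Player I's indifference between a1 and a2: 6y + 3(1−y) = 3y + 5(1−y), giving y = 2/5.
Since Player I is indifferent in equilibrium, Player I's expected payoff equals the payoff from either row against (2/5, 3/5). Using a1: 6(2/5) + 3(3/5) = 21/5.

21/5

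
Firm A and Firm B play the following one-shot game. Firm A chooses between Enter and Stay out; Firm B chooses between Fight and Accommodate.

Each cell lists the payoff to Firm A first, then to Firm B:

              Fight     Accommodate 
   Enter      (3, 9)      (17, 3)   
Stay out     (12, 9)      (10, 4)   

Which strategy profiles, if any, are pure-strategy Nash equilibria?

(Enter, Fight): Firm A prefers Stay out (12 > 3) — not an equilibrium.
(Enter, Accommodate): Firm B prefers Fight (9 > 3) — not an equilibrium.
(Stay out, Fight): Firm A gets 12 ≥ 3 from Enter, and Firm B gets 9 ≥ 4 from Accommodate — Nash equilibrium.
(Stay out, Accommodate): Firm A prefers Enter (17 > 10); Firm B prefers Fight (9 > 4) — not an equilibrium.

(Stay out, Fight)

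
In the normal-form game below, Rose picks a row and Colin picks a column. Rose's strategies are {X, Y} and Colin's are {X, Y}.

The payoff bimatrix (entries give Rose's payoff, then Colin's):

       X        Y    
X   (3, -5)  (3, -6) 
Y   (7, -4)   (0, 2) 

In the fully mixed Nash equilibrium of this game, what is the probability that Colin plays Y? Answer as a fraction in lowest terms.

4/7

Let c be the probability that Colin plays X. In a completely mixed equilibrium, Rose must be indifferent between X and Y.
Rose's expected payoff from X is 3c + 3(1−c); from Y it is 7c.
Setting these equal: 3 = 7c, so c = 3/7.
Therefore Colin plays Y with probability 1 − 3/7 = 4/7.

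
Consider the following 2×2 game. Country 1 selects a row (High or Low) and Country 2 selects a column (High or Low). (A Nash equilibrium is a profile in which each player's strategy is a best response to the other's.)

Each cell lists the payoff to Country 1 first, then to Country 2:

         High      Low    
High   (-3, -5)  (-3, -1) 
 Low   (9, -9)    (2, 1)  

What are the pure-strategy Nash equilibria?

(Low, Low)

(High, High): Country 1 prefers Low (9 > -3); Country 2 prefers Low (-1 > -5) — not an equilibrium.
(High, Low): Country 1 prefers Low (2 > -3) — not an equilibrium.
(Low, High): Country 2 prefers Low (1 > -9) — not an equilibrium.
(Low, Low): Country 1 gets 2 ≥ -3 from High, and Country 2 gets 1 ≥ -9 from High — Nash equilibrium.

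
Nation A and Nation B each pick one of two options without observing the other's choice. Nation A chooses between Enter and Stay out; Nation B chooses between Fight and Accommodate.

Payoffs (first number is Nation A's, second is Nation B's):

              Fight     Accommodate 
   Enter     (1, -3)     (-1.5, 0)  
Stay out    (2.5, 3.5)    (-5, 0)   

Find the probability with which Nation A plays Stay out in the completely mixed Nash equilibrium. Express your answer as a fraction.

6/13

Let x be the probability that Nation A plays Enter. In a completely mixed equilibrium, Nation B must be indifferent between Fight and Accommodate.
Nation B's expected payoff from Fight is −3x + 3.5(1−x); from Accommodate it is 0.
Setting these equal: −6.5x + 3.5 = 0, so x = 7/13.
Therefore Nation A plays Stay out with probability 1 − 7/13 = 6/13.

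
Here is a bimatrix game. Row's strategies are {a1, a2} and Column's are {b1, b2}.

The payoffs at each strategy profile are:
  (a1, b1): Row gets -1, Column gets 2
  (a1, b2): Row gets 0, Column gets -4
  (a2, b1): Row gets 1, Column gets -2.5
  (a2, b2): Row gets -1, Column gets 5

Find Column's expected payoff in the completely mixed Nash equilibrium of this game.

0

First find p, the probability Row plays a1, from Column's indifference between b1 and b2: 2p − 2.5(1−p) = −4p + 5(1−p), giving p = 5/9.
Since Column is indifferent in equilibrium, Column's expected payoff equals the payoff from either column against (5/9, 4/9). Using b1: 2(5/9) − 2.5(4/9) = 0.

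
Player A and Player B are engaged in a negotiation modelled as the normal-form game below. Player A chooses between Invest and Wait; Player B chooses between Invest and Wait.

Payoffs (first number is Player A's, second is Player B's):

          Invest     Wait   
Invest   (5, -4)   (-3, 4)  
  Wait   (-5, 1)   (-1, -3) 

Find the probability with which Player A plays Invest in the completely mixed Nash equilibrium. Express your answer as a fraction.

Let x be the probability that Player A plays Invest. In a completely mixed equilibrium, Player B must be indifferent between Invest and Wait.
Player B's expected payoff from Invest is −4x + (1−x); from Wait it is 4x − 3(1−x).
Setting these equal: −5x + 1 = 7x − 3, so x = 1/3.

1/3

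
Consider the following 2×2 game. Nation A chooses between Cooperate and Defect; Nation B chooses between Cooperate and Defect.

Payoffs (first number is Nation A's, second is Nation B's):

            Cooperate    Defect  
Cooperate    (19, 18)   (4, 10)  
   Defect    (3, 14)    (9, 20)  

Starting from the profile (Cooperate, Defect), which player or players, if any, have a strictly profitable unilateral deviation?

Both

Nation A at (Cooperate, Defect) earns 4; deviating to Defect yields 9 — a strict improvement.
Nation B earns 10; deviating to Cooperate yields 18 — a strict improvement.
Both Nation A and Nation B have strictly profitable deviations.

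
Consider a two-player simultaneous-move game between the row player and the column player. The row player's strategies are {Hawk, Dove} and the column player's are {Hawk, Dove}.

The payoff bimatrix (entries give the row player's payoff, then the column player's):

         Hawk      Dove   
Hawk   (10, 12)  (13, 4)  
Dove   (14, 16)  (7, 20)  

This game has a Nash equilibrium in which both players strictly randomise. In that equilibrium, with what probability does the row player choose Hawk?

Let x be the probability that the row player plays Hawk. In a completely mixed equilibrium, the column player must be indifferent between Hawk and Dove.
The column player's expected payoff from Hawk is 12x + 16(1−x); from Dove it is 4x + 20(1−x).
Setting these equal: −4x + 16 = −16x + 20, so x = 1/3.

1/3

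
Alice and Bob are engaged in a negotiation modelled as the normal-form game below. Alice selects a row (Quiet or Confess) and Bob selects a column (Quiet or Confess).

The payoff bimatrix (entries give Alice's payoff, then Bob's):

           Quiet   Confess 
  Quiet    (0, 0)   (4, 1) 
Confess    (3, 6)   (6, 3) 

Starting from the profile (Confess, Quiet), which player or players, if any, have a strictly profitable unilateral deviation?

Neither

Alice at (Confess, Quiet) earns 3; deviating to Quiet yields 0 — not better.
Bob earns 6; deviating to Confess yields 3 — not better.
Neither player can strictly improve; the profile is a Nash equilibrium.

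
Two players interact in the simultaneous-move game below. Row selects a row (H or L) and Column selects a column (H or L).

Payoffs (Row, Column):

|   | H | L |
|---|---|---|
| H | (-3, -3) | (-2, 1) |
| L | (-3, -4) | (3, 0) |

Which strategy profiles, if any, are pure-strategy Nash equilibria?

(H, H): Column prefers L (1 > -3) — not an equilibrium.
(H, L): Row prefers L (3 > -2) — not an equilibrium.
(L, H): Column prefers L (0 > -4) — not an equilibrium.
(L, L): Row gets 3 ≥ -2 from H, and Column gets 0 ≥ -4 from H — Nash equilibrium.

(L, L)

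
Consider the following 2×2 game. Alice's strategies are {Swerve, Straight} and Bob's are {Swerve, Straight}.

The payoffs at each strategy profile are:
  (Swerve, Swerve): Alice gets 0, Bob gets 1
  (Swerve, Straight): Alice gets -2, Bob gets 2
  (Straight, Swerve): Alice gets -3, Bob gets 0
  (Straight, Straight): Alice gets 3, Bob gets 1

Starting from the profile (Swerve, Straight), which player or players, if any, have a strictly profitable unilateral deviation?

Alice

Alice at (Swerve, Straight) earns -2; deviating to Straight yields 3 — a strict improvement.
Bob earns 2; deviating to Swerve yields 1 — not better.
Only Alice has a strictly profitable deviation.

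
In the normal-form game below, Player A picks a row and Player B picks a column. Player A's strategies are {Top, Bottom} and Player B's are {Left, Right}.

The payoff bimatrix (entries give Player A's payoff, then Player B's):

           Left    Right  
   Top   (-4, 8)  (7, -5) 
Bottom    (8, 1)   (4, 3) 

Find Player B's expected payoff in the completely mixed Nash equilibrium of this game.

First find p, the probability Player A plays Top, from Player B's indifference between Left and Right: 8p + (1−p) = −5p + 3(1−p), giving p = 2/15.
Since Player B is indifferent in equilibrium, Player B's expected payoff equals the payoff from either column against (2/15, 13/15). Using Left: 8(2/15) + (13/15) = 29/15.

29/15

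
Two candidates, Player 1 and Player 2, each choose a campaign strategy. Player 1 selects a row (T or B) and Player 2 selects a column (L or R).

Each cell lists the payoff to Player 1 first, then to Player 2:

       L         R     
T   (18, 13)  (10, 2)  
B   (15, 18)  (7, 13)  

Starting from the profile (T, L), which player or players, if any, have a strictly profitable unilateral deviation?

Player 1 at (T, L) earns 18; deviating to B yields 15 — not better.
Player 2 earns 13; deviating to R yields 2 — not better.
Neither player can strictly improve; the profile is a Nash equilibrium.

Neither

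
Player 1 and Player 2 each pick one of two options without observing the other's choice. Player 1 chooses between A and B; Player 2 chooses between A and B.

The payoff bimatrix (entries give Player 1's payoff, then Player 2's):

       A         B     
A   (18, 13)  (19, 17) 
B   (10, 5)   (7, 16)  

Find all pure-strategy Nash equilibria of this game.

(A, A): Player 2 prefers B (17 > 13) — not an equilibrium.
(A, B): Player 1 gets 19 ≥ 7 from B, and Player 2 gets 17 ≥ 13 from A — Nash equilibrium.
(B, A): Player 1 prefers A (18 > 10); Player 2 prefers B (16 > 5) — not an equilibrium.
(B, B): Player 1 prefers A (19 > 7) — not an equilibrium.

(A, B)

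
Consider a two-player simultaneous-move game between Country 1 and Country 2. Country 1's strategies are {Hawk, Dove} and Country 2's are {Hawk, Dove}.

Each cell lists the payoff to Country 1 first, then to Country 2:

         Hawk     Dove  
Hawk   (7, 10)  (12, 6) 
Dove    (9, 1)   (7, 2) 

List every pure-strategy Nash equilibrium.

(Hawk, Hawk): Country 1 prefers Dove (9 > 7) — not an equilibrium.
(Hawk, Dove): Country 2 prefers Hawk (10 > 6) — not an equilibrium.
(Dove, Hawk): Country 2 prefers Dove (2 > 1) — not an equilibrium.
(Dove, Dove): Country 1 prefers Hawk (12 > 7) — not an equilibrium.

none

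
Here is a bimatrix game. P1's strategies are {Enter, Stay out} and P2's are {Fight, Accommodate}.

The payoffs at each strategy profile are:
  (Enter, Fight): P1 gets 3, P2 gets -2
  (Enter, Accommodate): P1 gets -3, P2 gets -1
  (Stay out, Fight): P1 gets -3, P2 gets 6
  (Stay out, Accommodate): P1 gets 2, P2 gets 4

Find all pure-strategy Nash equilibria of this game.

none

(Enter, Fight): P2 prefers Accommodate (-1 > -2) — not an equilibrium.
(Enter, Accommodate): P1 prefers Stay out (2 > -3) — not an equilibrium.
(Stay out, Fight): P1 prefers Enter (3 > -3) — not an equilibrium.
(Stay out, Accommodate): P2 prefers Fight (6 > 4) — not an equilibrium.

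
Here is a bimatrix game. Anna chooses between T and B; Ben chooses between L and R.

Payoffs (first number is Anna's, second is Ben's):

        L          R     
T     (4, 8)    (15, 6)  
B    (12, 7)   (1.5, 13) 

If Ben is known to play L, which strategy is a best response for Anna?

B

Against L, Anna earns 4 from T and 12 from B.
So B is the best response.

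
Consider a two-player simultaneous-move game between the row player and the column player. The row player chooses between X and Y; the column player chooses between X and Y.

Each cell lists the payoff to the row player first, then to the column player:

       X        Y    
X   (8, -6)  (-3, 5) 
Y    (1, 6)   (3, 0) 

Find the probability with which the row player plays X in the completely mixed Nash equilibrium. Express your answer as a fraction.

Let r be the probability that the row player plays X. In a completely mixed equilibrium, the column player must be indifferent between X and Y.
The column player's expected payoff from X is −6r + 6(1−r); from Y it is 5r.
Setting these equal: −12r + 6 = 5r, so r = 6/17.

6/17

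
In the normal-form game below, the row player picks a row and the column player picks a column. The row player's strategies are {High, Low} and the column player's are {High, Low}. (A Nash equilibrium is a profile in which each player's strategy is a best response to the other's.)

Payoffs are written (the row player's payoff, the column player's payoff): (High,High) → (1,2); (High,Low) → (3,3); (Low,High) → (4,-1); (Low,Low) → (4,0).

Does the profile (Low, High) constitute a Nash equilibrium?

At (Low, High), the row player earns 4; switching to High would give 1, so the row player has no profitable deviation.
The column player earns -1; switching to Low would give 0, so the column player would deviate.
Since at least one player can profitably deviate, this is not a Nash equilibrium.

No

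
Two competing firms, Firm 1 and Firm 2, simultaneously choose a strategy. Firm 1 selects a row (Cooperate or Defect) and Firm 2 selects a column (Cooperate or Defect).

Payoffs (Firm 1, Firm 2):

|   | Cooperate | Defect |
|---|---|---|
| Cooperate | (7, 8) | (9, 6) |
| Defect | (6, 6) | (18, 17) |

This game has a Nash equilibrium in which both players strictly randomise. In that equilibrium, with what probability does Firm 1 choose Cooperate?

11/13

Let p be the probability that Firm 1 plays Cooperate. In a completely mixed equilibrium, Firm 2 must be indifferent between Cooperate and Defect.
Firm 2's expected payoff from Cooperate is 8p + 6(1−p); from Defect it is 6p + 17(1−p).
Setting these equal: 2p + 6 = −11p + 17, so p = 11/13.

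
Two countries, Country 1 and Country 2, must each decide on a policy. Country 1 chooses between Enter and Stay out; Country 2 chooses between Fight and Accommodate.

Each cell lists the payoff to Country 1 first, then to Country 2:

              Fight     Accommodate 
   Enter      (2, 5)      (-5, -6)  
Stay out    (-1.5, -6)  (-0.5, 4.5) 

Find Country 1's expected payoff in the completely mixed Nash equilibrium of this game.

-17/16

First find y, the probability Country 2 plays Fight, from Country 1's indifference between Enter and Stay out: 2y − 5(1−y) = −1.5y − 0.5(1−y), giving y = 9/16.
Since Country 1 is indifferent in equilibrium, Country 1's expected payoff equals the payoff from either row against (9/16, 7/16). Using Enter: 2(9/16) − 5(7/16) = -17/16.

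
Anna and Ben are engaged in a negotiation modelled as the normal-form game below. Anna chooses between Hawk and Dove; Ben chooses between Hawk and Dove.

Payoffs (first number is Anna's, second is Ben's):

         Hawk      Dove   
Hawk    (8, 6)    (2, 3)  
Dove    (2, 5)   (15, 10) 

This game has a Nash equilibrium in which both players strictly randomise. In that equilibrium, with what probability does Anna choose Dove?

3/8

Let r be the probability that Anna plays Hawk. In a completely mixed equilibrium, Ben must be indifferent between Hawk and Dove.
Ben's expected payoff from Hawk is 6r + 5(1−r); from Dove it is 3r + 10(1−r).
Setting these equal: r + 5 = −7r + 10, so r = 5/8.
Therefore Anna plays Dove with probability 1 − 5/8 = 3/8.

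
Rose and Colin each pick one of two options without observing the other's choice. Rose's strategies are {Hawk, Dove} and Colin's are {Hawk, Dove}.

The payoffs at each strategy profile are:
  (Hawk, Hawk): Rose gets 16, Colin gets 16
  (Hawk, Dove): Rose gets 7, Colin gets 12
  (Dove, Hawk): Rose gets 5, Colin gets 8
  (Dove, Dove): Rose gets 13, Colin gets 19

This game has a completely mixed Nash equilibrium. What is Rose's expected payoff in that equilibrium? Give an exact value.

173/17

First find q, the probability Colin plays Hawk, from Rose's indifference between Hawk and Dove: 16q + 7(1−q) = 5q + 13(1−q), giving q = 6/17.
Since Rose is indifferent in equilibrium, Rose's expected payoff equals the payoff from either row against (6/17, 11/17). Using Hawk: 16(6/17) + 7(11/17) = 173/17.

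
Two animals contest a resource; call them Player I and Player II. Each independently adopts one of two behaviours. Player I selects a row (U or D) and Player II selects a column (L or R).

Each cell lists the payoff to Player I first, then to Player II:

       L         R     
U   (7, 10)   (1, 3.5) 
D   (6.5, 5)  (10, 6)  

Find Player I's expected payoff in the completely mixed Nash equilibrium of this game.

127/19

First find y, the probability Player II plays L, from Player I's indifference between U and D: 7y + (1−y) = 6.5y + 10(1−y), giving y = 18/19.
Since Player I is indifferent in equilibrium, Player I's expected payoff equals the payoff from either row against (18/19, 1/19). Using U: 7(18/19) + (1/19) = 127/19.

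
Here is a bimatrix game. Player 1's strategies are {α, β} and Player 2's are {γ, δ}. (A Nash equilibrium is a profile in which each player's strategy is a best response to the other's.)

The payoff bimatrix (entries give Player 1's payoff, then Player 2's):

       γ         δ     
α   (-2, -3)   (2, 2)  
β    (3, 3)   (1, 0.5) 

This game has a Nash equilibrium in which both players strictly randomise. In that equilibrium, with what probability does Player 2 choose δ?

5/6

Let c be the probability that Player 2 plays γ. In a completely mixed equilibrium, Player 1 must be indifferent between α and β.
Player 1's expected payoff from α is −2c + 2(1−c); from β it is 3c + (1−c).
Setting these equal: −4c + 2 = 2c + 1, so c = 1/6.
Therefore Player 2 plays δ with probability 1 − 1/6 = 5/6.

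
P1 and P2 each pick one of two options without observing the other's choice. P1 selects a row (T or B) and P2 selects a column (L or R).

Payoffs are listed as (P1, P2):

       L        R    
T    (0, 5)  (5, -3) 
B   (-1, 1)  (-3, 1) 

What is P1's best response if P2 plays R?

Against R, P1 earns 5 from T and -3 from B.
So T is the best response.

T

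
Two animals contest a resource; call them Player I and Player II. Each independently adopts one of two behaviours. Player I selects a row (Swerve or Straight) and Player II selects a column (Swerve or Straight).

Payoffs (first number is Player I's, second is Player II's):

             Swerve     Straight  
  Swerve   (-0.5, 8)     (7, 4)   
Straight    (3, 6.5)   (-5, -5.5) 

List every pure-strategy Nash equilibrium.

(Swerve, Swerve): Player I prefers Straight (3 > -0.5) — not an equilibrium.
(Swerve, Straight): Player II prefers Swerve (8 > 4) — not an equilibrium.
(Straight, Swerve): Player I gets 3 ≥ -0.5 from Swerve, and Player II gets 6.5 ≥ -5.5 from Straight — Nash equilibrium.
(Straight, Straight): Player I prefers Swerve (7 > -5); Player II prefers Swerve (6.5 > -5.5) — not an equilibrium.

(Straight, Swerve)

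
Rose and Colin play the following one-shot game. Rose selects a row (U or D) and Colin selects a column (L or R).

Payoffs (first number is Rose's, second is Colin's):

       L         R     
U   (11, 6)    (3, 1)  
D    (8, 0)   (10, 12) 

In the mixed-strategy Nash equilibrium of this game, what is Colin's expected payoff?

First find p, the probability Rose plays U, from Colin's indifference between L and R: 6p = p + 12(1−p), giving p = 12/17.
Since Colin is indifferent in equilibrium, Colin's expected payoff equals the payoff from either column against (12/17, 5/17). Using L: 6(12/17) = 72/17.

72/17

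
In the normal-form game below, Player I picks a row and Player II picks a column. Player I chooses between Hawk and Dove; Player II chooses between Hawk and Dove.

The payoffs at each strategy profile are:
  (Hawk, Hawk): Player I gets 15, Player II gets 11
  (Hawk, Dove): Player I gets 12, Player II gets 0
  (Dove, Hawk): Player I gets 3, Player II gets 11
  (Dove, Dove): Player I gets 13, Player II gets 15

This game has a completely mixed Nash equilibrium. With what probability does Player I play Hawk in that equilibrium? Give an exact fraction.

Let r be the probability that Player I plays Hawk. In a completely mixed equilibrium, Player II must be indifferent between Hawk and Dove.
Player II's expected payoff from Hawk is 11r + 11(1−r); from Dove it is 15(1−r).
Setting these equal: 11 = −15r + 15, so r = 4/15.

4/15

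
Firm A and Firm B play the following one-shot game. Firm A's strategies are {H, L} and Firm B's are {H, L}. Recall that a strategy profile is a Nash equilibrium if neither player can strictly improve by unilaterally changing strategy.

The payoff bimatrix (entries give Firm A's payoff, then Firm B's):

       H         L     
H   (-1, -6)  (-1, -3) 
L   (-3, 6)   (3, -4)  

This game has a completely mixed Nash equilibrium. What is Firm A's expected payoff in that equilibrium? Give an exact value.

-1

First find y, the probability Firm B plays H, from Firm A's indifference between H and L: −y − (1−y) = −3y + 3(1−y), giving y = 2/3.
Since Firm A is indifferent in equilibrium, Firm A's expected payoff equals the payoff from either row against (2/3, 1/3). Using H: −(2/3) − (1/3) = -1.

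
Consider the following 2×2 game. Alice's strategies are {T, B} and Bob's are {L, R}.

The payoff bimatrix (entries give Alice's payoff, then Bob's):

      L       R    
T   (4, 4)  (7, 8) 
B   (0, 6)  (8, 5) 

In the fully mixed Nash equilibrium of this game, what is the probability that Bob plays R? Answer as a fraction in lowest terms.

4/5

Let q be the probability that Bob plays L. In a completely mixed equilibrium, Alice must be indifferent between T and B.
Alice's expected payoff from T is 4q + 7(1−q); from B it is 8(1−q).
Setting these equal: −3q + 7 = −8q + 8, so q = 1/5.
Therefore Bob plays R with probability 1 − 1/5 = 4/5.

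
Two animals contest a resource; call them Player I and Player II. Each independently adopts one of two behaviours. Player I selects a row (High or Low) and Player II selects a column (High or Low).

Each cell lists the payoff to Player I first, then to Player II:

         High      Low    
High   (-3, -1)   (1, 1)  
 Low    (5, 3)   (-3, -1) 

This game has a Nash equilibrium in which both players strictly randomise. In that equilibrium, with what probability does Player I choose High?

Let r be the probability that Player I plays High. In a completely mixed equilibrium, Player II must be indifferent between High and Low.
Player II's expected payoff from High is −r + 3(1−r); from Low it is r − (1−r).
Setting these equal: −4r + 3 = 2r − 1, so r = 2/3.

2/3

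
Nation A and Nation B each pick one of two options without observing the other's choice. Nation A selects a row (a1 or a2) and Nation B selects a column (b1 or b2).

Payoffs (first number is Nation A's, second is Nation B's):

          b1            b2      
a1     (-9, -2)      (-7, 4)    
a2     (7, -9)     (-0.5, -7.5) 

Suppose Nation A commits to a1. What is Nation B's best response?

Against a1, Nation B earns -2 from b1 and 4 from b2.
So b2 is the best response.

b2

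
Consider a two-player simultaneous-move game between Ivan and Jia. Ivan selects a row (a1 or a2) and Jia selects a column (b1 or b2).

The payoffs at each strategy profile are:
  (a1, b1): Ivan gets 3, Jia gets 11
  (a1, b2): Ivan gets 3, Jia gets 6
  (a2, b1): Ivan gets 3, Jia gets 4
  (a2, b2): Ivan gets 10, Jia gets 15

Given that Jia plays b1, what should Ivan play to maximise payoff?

Against b1, Ivan earns 3 from a1 and 3 from a2.
So either strategy is a best response.

either — both a1 and a2 are best responses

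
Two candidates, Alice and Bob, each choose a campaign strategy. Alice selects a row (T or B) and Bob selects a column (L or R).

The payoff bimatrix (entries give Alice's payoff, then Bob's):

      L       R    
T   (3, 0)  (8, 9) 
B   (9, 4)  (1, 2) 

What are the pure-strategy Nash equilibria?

(T, R) and (B, L)

(T, L): Alice prefers B (9 > 3); Bob prefers R (9 > 0) — not an equilibrium.
(T, R): Alice gets 8 ≥ 1 from B, and Bob gets 9 ≥ 0 from L — Nash equilibrium.
(B, L): Alice gets 9 ≥ 3 from T, and Bob gets 4 ≥ 2 from R — Nash equilibrium.
(B, R): Alice prefers T (8 > 1); Bob prefers L (4 > 2) — not an equilibrium.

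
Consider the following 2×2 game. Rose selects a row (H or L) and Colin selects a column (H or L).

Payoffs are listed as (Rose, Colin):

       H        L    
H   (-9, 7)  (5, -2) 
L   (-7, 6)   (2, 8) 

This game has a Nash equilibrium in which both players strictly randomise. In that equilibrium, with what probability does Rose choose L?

9/11

Let p be the probability that Rose plays H. In a completely mixed equilibrium, Colin must be indifferent between H and L.
Colin's expected payoff from H is 7p + 6(1−p); from L it is −2p + 8(1−p).
Setting these equal: p + 6 = −10p + 8, so p = 2/11.
Therefore Rose plays L with probability 1 − 2/11 = 9/11.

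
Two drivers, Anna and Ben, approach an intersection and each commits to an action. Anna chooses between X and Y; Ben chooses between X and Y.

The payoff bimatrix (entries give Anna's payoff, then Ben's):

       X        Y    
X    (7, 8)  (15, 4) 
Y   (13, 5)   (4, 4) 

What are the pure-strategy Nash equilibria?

(X, X): Anna prefers Y (13 > 7) — not an equilibrium.
(X, Y): Ben prefers X (8 > 4) — not an equilibrium.
(Y, X): Anna gets 13 ≥ 7 from X, and Ben gets 5 ≥ 4 from Y — Nash equilibrium.
(Y, Y): Anna prefers X (15 > 4); Ben prefers X (5 > 4) — not an equilibrium.

(Y, X)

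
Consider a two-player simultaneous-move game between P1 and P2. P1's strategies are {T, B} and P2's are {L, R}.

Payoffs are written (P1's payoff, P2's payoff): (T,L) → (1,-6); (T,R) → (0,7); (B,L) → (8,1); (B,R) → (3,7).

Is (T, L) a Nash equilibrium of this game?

At (T, L), P1 earns 1; switching to B would give 8, so P1 would deviate.
P2 earns -6; switching to R would give 7, so P2 would deviate.
Since at least one player can profitably deviate, this is not a Nash equilibrium.

No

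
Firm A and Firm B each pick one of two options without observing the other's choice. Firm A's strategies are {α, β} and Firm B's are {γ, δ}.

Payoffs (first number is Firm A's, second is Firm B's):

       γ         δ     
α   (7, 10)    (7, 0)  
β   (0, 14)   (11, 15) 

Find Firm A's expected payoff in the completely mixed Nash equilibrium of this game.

First find y, the probability Firm B plays γ, from Firm A's indifference between α and β: 7y + 7(1−y) = 11(1−y), giving y = 4/11.
Since Firm A is indifferent in equilibrium, Firm A's expected payoff equals the payoff from either row against (4/11, 7/11). Using α: 7(4/11) + 7(7/11) = 7.

7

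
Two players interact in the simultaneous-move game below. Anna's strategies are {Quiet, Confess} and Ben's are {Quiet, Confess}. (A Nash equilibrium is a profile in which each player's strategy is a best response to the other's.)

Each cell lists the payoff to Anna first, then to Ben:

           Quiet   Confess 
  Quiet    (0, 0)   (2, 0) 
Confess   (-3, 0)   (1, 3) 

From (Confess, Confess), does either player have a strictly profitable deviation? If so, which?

Anna at (Confess, Confess) earns 1; deviating to Quiet yields 2 — a strict improvement.
Ben earns 3; deviating to Quiet yields 0 — not better.
Only Anna has a strictly profitable deviation.

Anna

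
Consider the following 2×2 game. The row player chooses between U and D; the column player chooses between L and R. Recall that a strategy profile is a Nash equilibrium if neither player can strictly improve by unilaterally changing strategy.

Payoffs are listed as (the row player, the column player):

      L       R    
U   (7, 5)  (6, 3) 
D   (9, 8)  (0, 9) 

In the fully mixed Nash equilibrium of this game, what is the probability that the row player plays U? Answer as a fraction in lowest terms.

1/3

Let x be the probability that the row player plays U. In a completely mixed equilibrium, the column player must be indifferent between L and R.
The column player's expected payoff from L is 5x + 8(1−x); from R it is 3x + 9(1−x).
Setting these equal: −3x + 8 = −6x + 9, so x = 1/3.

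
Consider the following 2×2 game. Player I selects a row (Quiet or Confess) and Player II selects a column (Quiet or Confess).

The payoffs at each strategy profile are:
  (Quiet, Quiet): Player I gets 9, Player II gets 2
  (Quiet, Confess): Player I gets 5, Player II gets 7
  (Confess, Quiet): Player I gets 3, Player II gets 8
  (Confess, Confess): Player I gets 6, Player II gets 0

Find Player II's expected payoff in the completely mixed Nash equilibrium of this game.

56/13

First find x, the probability Player I plays Quiet, from Player II's indifference between Quiet and Confess: 2x + 8(1−x) = 7x, giving x = 8/13.
Since Player II is indifferent in equilibrium, Player II's expected payoff equals the payoff from either column against (8/13, 5/13). Using Quiet: 2(8/13) + 8(5/13) = 56/13.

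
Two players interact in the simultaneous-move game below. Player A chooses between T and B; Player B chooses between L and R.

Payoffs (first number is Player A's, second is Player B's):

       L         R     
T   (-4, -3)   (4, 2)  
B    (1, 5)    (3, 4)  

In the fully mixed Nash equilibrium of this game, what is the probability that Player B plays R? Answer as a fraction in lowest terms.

5/6

Let q be the probability that Player B plays L. In a completely mixed equilibrium, Player A must be indifferent between T and B.
Player A's expected payoff from T is −4q + 4(1−q); from B it is q + 3(1−q).
Setting these equal: −8q + 4 = −2q + 3, so q = 1/6.
Therefore Player B plays R with probability 1 − 1/6 = 5/6.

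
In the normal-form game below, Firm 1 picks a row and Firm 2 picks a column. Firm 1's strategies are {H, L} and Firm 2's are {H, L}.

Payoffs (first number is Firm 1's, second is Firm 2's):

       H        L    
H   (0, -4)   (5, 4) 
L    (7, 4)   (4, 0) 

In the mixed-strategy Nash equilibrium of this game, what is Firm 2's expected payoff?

First find x, the probability Firm 1 plays H, from Firm 2's indifference between H and L: −4x + 4(1−x) = 4x, giving x = 1/3.
Since Firm 2 is indifferent in equilibrium, Firm 2's expected payoff equals the payoff from either column against (1/3, 2/3). Using H: −4(1/3) + 4(2/3) = 4/3.

4/3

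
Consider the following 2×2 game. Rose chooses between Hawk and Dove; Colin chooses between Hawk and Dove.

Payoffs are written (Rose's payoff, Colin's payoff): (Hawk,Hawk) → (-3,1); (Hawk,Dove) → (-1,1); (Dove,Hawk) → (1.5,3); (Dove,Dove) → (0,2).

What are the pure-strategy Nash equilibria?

(Dove, Hawk)

(Hawk, Hawk): Rose prefers Dove (1.5 > -3) — not an equilibrium.
(Hawk, Dove): Rose prefers Dove (0 > -1) — not an equilibrium.
(Dove, Hawk): Rose gets 1.5 ≥ -3 from Hawk, and Colin gets 3 ≥ 2 from Dove — Nash equilibrium.
(Dove, Dove): Colin prefers Hawk (3 > 2) — not an equilibrium.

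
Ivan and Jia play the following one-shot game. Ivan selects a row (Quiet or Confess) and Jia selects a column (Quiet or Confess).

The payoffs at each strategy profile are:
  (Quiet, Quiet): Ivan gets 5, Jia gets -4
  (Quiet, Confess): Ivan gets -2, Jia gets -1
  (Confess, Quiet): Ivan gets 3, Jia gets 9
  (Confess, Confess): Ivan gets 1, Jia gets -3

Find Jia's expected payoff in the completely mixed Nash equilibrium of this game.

First find p, the probability Ivan plays Quiet, from Jia's indifference between Quiet and Confess: −4p + 9(1−p) = −p − 3(1−p), giving p = 4/5.
Since Jia is indifferent in equilibrium, Jia's expected payoff equals the payoff from either column against (4/5, 1/5). Using Quiet: −4(4/5) + 9(1/5) = -7/5.

-7/5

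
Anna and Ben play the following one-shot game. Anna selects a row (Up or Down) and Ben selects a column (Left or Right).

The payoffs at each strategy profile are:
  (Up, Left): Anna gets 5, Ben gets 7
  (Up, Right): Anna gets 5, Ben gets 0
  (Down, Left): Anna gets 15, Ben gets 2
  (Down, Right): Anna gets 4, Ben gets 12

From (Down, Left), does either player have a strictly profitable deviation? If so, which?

Anna at (Down, Left) earns 15; deviating to Up yields 5 — not better.
Ben earns 2; deviating to Right yields 12 — a strict improvement.
Only Ben has a strictly profitable deviation.

Ben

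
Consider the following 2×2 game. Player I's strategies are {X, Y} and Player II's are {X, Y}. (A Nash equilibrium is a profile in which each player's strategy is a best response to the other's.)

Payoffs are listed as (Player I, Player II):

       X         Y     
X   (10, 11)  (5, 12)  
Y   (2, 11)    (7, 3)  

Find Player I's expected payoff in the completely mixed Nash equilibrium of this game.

First find q, the probability Player II plays X, from Player I's indifference between X and Y: 10q + 5(1−q) = 2q + 7(1−q), giving q = 1/5.
Since Player I is indifferent in equilibrium, Player I's expected payoff equals the payoff from either row against (1/5, 4/5). Using X: 10(1/5) + 5(4/5) = 6.

6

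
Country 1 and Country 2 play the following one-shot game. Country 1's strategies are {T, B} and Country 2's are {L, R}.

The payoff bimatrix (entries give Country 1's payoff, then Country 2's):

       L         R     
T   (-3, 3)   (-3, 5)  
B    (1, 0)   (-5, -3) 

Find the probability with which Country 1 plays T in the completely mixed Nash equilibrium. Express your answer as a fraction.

Let x be the probability that Country 1 plays T. In a completely mixed equilibrium, Country 2 must be indifferent between L and R.
Country 2's expected payoff from L is 3x; from R it is 5x − 3(1−x).
Setting these equal: 3x = 8x − 3, so x = 3/5.

3/5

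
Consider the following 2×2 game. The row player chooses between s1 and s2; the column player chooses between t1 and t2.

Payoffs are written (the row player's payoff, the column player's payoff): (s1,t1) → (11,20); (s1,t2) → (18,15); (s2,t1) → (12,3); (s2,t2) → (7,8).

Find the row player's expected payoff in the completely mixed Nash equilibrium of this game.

139/12

First find q, the probability the column player plays t1, from the row player's indifference between s1 and s2: 11q + 18(1−q) = 12q + 7(1−q), giving q = 11/12.
Since the row player is indifferent in equilibrium, the row player's expected payoff equals the payoff from either row against (11/12, 1/12). Using s1: 11(11/12) + 18(1/12) = 139/12.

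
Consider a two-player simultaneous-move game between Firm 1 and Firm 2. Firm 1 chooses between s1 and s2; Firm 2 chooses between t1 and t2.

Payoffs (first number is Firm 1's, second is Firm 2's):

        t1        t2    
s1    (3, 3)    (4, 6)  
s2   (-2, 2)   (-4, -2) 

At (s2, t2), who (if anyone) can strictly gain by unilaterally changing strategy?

Both

Firm 1 at (s2, t2) earns -4; deviating to s1 yields 4 — a strict improvement.
Firm 2 earns -2; deviating to t1 yields 2 — a strict improvement.
Both Firm 1 and Firm 2 have strictly profitable deviations.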